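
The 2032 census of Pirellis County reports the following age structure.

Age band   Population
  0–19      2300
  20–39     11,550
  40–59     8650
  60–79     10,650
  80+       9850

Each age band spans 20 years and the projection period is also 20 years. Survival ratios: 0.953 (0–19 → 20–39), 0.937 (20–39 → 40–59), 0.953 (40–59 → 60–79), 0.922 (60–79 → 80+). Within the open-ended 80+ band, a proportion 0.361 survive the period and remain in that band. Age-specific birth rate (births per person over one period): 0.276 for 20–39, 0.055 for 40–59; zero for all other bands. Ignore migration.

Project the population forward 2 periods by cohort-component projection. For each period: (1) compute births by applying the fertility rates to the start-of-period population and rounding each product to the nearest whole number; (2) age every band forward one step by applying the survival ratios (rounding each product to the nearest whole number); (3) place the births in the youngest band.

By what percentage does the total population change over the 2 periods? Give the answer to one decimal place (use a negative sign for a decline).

-31.4

After projecting period 1:
Births: 11550 × 0.276 = 3188  |  8650 × 0.055 = 476 → 3664
20–39: 2300 × 0.953 = 2192
40–59: 11550 × 0.937 = 10822
60–79: 8650 × 0.953 = 8243
80+: 10650 × 0.922 + 9850 × 0.361 = 9819 + 3556 = 13375
Population now: 0–19=3664, 20–39=2192, 40–59=10822, 60–79=8243, 80+=13375
After projecting period 2:
Births: 2192 × 0.276 = 605  |  10822 × 0.055 = 595 → 1200
20–39: 3664 × 0.953 = 3492
40–59: 2192 × 0.937 = 2054
60–79: 10822 × 0.953 = 10313
80+: 8243 × 0.922 + 13375 × 0.361 = 7600 + 4828 = 12428
Population now: 0–19=1200, 20–39=3492, 40–59=2054, 60–79=10313, 80+=12428
Total: 43000 → 29487; change = -13513; percentage change = -31.4%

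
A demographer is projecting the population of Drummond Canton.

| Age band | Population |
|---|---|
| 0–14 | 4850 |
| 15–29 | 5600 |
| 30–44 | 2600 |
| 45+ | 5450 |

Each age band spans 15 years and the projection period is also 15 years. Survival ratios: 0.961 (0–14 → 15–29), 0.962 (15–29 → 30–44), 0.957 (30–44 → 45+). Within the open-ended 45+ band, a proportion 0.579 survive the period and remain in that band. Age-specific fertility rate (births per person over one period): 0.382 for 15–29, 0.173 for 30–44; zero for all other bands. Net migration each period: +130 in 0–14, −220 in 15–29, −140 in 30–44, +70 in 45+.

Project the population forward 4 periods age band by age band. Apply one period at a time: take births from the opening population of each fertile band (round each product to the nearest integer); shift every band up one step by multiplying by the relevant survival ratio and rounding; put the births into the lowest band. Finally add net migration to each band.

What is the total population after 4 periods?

12354

Let band 1 be 0–14 through band 4 = 45+.
Period 1:
Births: 5600 × 0.382 = 2139 ; 2600 × 0.173 = 450 → 2589
Band 2: 4850 × 0.961 = 4661
Band 3: 5600 × 0.962 = 5387
Band 4: 2600 × 0.957 + 5450 × 0.579 = 2488 + 3156 = 5644
Net migration: Band 1 + 130 → 2719; Band 2 − 220 → 4441; Band 3 − 140 → 5247; Band 4 + 70 → 5714
End of period: [2719, 4441, 5247, 5714]
Period 2:
Births: 4441 × 0.382 = 1696 ; 5247 × 0.173 = 908 → 2604
Band 2: 2719 × 0.961 = 2613
Band 3: 4441 × 0.962 = 4272
Band 4: 5247 × 0.957 + 5714 × 0.579 = 5021 + 3308 = 8329
Net migration: Band 1 + 130 → 2734; Band 2 − 220 → 2393; Band 3 − 140 → 4132; Band 4 + 70 → 8399
End of period: [2734, 2393, 4132, 8399]
Period 3:
Births: 2393 × 0.382 = 914 ; 4132 × 0.173 = 715 → 1629
Band 2: 2734 × 0.961 = 2627
Band 3: 2393 × 0.962 = 2302
Band 4: 4132 × 0.957 + 8399 × 0.579 = 3954 + 4863 = 8817
Net migration: Band 1 + 130 → 1759; Band 2 − 220 → 2407; Band 3 − 140 → 2162; Band 4 + 70 → 8887
End of period: [1759, 2407, 2162, 8887]
Period 4:
Births: 2407 × 0.382 = 919 ; 2162 × 0.173 = 374 → 1293
Band 2: 1759 × 0.961 = 1690
Band 3: 2407 × 0.962 = 2316
Band 4: 2162 × 0.957 + 8887 × 0.579 = 2069 + 5146 = 7215
Net migration: Band 1 + 130 → 1423; Band 2 − 220 → 1470; Band 3 − 140 → 2176; Band 4 + 70 → 7285
End of period: [1423, 1470, 2176, 7285]
Total after period 4: 1423 + 1470 + 2176 + 7285 = 12354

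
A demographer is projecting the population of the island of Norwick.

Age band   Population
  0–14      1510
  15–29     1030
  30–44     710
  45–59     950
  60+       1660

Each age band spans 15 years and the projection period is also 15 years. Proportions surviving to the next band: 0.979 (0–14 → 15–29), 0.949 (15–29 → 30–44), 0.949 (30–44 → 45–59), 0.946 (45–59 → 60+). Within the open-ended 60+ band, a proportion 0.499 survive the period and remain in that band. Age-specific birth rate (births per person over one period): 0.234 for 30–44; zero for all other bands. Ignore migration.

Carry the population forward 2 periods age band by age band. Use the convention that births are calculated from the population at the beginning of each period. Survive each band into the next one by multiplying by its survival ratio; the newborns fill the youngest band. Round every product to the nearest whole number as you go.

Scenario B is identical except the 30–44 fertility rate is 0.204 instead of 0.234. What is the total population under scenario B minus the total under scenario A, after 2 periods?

Period 1.
Births: 710 * 0.234 = 166
15–29: 1510 * 0.979 = 1478
30–44: 1030 * 0.949 = 977
45–59: 710 * 0.949 = 674
60+: 950 * 0.946 + 1660 * 0.499 = 899 + 828 = 1727
Population now: 0–14=166, 15–29=1478, 30–44=977, 45–59=674, 60+=1727
Period 2.
Births: 977 * 0.234 = 229
15–29: 166 * 0.979 = 163
30–44: 1478 * 0.949 = 1403
45–59: 977 * 0.949 = 927
60+: 674 * 0.946 + 1727 * 0.499 = 638 + 862 = 1500
Population now: 0–14=229, 15–29=163, 30–44=1403, 45–59=927, 60+=1500
Scenario A total after 2 periods: 4222
Scenario B projection —
Period 1.
Births: 710 * 0.204 = 145
15–29: 1510 * 0.979 = 1478
30–44: 1030 * 0.949 = 977
45–59: 710 * 0.949 = 674
60+: 950 * 0.946 + 1660 * 0.499 = 899 + 828 = 1727
Population now: 0–14=145, 15–29=1478, 30–44=977, 45–59=674, 60+=1727
Period 2.
Births: 977 * 0.204 = 199
15–29: 145 * 0.979 = 142
30–44: 1478 * 0.949 = 1403
45–59: 977 * 0.949 = 927
60+: 674 * 0.946 + 1727 * 0.499 = 638 + 862 = 1500
Population now: 0–14=199, 15–29=142, 30–44=1403, 45–59=927, 60+=1500
Scenario B total after 2 periods: 4171
Difference B − A = 4171 − 4222 = -51

-51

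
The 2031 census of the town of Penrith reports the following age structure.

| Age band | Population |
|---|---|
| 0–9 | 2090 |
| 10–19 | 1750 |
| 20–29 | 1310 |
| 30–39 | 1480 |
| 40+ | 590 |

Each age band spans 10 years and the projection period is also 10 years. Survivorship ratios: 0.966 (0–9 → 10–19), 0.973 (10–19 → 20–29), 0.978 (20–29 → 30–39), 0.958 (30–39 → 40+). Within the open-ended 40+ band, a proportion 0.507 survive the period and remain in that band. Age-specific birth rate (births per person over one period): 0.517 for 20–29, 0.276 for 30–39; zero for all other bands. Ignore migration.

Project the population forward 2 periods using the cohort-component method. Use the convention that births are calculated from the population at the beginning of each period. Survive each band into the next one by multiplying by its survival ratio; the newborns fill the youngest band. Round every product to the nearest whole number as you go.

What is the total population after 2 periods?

8010

— Period 1 —
Births: 1310 × 0.517 = 677, 1480 × 0.276 = 408 — total 1085
10–19: 2090 × 0.966 = 2019
20–29: 1750 × 0.973 = 1703
30–39: 1310 × 0.978 = 1281
40+: 1480 × 0.958 + 590 × 0.507 = 1418 + 299 = 1717
End of period: [1085, 2019, 1703, 1281, 1717]
— Period 2 —
Births: 1703 × 0.517 = 880, 1281 × 0.276 = 354 — total 1234
10–19: 1085 × 0.966 = 1048
20–29: 2019 × 0.973 = 1964
30–39: 1703 × 0.978 = 1666
40+: 1281 × 0.958 + 1717 × 0.507 = 1227 + 871 = 2098
End of period: [1234, 1048, 1964, 1666, 2098]
Total after period 2: 1234 + 1048 + 1964 + 1666 + 2098 = 8010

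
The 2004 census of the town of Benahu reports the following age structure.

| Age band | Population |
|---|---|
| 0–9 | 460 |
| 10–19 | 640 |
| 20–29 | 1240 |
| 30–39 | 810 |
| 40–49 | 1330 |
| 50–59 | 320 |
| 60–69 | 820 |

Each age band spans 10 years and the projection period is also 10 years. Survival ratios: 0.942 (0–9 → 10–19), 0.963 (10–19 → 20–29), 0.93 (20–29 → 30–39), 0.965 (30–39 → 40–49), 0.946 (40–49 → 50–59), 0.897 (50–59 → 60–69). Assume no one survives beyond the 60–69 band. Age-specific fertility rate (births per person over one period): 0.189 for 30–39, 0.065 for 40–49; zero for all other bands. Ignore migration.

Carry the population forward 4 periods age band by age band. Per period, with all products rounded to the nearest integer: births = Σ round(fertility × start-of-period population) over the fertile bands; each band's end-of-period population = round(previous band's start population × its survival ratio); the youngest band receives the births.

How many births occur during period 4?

Numbering the groups 1..7 from youngest to oldest:
[period 1]
Births: 810 × 0.189 = 153 ; 1330 × 0.065 = 86 ⇒ total 239
Group 2: 460 × 0.942 = 433
Group 3: 640 × 0.963 = 616
Group 4: 1240 × 0.93 = 1153
Group 5: 810 × 0.965 = 782
Group 6: 1330 × 0.946 = 1258
Group 7: 320 × 0.897 = 287
Giving 239 / 433 / 616 / 1153 / 782 / 1258 / 287.
[period 2]
Births: 1153 × 0.189 = 218 ; 782 × 0.065 = 51 ⇒ total 269
Group 2: 239 × 0.942 = 225
Group 3: 433 × 0.963 = 417
Group 4: 616 × 0.93 = 573
Group 5: 1153 × 0.965 = 1113
Group 6: 782 × 0.946 = 740
Group 7: 1258 × 0.897 = 1128
Giving 269 / 225 / 417 / 573 / 1113 / 740 / 1128.
[period 3]
Births: 573 × 0.189 = 108 ; 1113 × 0.065 = 72 ⇒ total 180
Group 2: 269 × 0.942 = 253
Group 3: 225 × 0.963 = 217
Group 4: 417 × 0.93 = 388
Group 5: 573 × 0.965 = 553
Group 6: 1113 × 0.946 = 1053
Group 7: 740 × 0.897 = 664
Giving 180 / 253 / 217 / 388 / 553 / 1053 / 664.
[period 4]
Births: 388 × 0.189 = 73 ; 553 × 0.065 = 36 ⇒ total 109
Group 2: 180 × 0.942 = 170
Group 3: 253 × 0.963 = 244
Group 4: 217 × 0.93 = 202
Group 5: 388 × 0.965 = 374
Group 6: 553 × 0.946 = 523
Group 7: 1053 × 0.897 = 945
Giving 109 / 170 / 244 / 202 / 374 / 523 / 945.

109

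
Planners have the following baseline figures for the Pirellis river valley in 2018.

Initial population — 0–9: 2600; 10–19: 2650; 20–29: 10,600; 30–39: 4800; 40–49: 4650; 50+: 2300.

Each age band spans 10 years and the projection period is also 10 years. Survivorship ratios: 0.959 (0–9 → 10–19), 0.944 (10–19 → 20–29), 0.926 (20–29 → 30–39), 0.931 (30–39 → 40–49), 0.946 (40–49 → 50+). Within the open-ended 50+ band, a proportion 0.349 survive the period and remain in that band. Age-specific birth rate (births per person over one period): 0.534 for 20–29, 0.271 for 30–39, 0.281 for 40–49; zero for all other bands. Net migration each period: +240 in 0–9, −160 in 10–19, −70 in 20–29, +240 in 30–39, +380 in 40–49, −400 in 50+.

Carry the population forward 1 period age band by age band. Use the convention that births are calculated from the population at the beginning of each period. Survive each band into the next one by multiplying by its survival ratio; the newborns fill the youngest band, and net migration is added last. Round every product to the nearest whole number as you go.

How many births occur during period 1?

8268

Numbering the groups 1..6 from youngest to oldest:
Period 1.
Births: 10600 * 0.534 = 5660, 4800 * 0.271 = 1301, 4650 * 0.281 = 1307 — total 8268
Group 2: 2600 * 0.959 = 2493
Group 3: 2650 * 0.944 = 2502
Group 4: 10600 * 0.926 = 9816
Group 5: 4800 * 0.931 = 4469
Group 6: 4650 * 0.946 + 2300 * 0.349 = 4399 + 803 = 5202
Net migration: Group 1 + 240 → 8508; Group 2 − 160 → 2333; Group 3 − 70 → 2432; Group 4 + 240 → 10056; Group 5 + 380 → 4849; Group 6 − 400 → 4802
→ [8508, 2333, 2432, 10056, 4849, 4802]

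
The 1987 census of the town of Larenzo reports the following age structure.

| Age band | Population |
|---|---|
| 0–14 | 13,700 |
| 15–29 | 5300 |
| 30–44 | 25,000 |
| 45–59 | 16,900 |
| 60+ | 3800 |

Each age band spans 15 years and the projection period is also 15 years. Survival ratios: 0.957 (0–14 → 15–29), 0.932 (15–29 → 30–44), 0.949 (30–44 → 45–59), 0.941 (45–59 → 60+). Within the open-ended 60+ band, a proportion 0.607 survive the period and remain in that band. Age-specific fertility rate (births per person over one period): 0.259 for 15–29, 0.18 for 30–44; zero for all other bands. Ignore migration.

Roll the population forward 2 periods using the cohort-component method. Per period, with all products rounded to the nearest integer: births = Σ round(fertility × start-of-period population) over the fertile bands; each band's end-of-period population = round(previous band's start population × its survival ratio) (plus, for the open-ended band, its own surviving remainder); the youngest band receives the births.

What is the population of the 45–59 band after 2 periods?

4688

(Bands numbered youngest = 1 to oldest = 5.)
— Period 1 —
Births: 5300 × 0.259 = 1373 ; 25000 × 0.18 = 4500 → total 5873
Band 2: 13700 × 0.957 = 13111
Band 3: 5300 × 0.932 = 4940
Band 4: 25000 × 0.949 = 23725
Band 5: 16900 × 0.941 + 3800 × 0.607 = 15903 + 2307 = 18210
Giving 5873 / 13111 / 4940 / 23725 / 18210.
— Period 2 —
Births: 13111 × 0.259 = 3396 ; 4940 × 0.18 = 889 → total 4285
Band 2: 5873 × 0.957 = 5620
Band 3: 13111 × 0.932 = 12219
Band 4: 4940 × 0.949 = 4688
Band 5: 23725 × 0.941 + 18210 × 0.607 = 22325 + 11053 = 33378
Giving 4285 / 5620 / 12219 / 4688 / 33378.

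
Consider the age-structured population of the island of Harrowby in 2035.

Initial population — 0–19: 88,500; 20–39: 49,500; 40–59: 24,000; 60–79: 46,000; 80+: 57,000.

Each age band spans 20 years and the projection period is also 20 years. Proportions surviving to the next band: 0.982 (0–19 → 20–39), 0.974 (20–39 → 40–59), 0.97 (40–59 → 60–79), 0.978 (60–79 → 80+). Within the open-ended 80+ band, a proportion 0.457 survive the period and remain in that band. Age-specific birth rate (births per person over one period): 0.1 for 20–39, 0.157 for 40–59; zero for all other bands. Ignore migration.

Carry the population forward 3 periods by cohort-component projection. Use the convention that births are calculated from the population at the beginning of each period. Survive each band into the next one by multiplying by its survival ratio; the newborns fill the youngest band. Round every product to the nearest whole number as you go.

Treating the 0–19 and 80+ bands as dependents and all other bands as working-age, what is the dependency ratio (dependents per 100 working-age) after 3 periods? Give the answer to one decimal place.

Let band 1 be 0–19 through band 5 = 80+.
— Period 1 —
Births: 49500 × 0.1 = 4950, 24000 × 0.157 = 3768 ⇒ total 8718
Band 2: 88500 × 0.982 = 86907
Band 3: 49500 × 0.974 = 48213
Band 4: 24000 × 0.97 = 23280
Band 5: 46000 × 0.978 + 57000 × 0.457 = 44988 + 26049 = 71037
End of period: [8718, 86907, 48213, 23280, 71037]
— Period 2 —
Births: 86907 × 0.1 = 8691, 48213 × 0.157 = 7569 ⇒ total 16260
Band 2: 8718 × 0.982 = 8561
Band 3: 86907 × 0.974 = 84647
Band 4: 48213 × 0.97 = 46767
Band 5: 23280 × 0.978 + 71037 × 0.457 = 22768 + 32464 = 55232
End of period: [16260, 8561, 84647, 46767, 55232]
— Period 3 —
Births: 8561 × 0.1 = 856, 84647 × 0.157 = 13290 ⇒ total 14146
Band 2: 16260 × 0.982 = 15967
Band 3: 8561 × 0.974 = 8338
Band 4: 84647 × 0.97 = 82108
Band 5: 46767 × 0.978 + 55232 × 0.457 = 45738 + 25241 = 70979
End of period: [14146, 15967, 8338, 82108, 70979]
Dependents (band 0–19 + band 80+) = 14146 + 70979 = 85125; working-age = 106413; ratio = 85125/106413 × 100 = 80.0

80.0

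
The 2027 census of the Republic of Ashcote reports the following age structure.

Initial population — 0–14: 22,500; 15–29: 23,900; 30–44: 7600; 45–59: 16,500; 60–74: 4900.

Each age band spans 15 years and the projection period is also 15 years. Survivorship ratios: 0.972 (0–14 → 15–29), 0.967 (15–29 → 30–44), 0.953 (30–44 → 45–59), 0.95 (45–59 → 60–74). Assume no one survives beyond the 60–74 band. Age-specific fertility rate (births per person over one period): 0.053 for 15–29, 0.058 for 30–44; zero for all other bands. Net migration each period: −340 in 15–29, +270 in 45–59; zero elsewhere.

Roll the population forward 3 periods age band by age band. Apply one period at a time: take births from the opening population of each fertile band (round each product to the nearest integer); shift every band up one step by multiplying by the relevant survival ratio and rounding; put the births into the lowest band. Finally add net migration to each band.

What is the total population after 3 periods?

45917

Period 1:
Births: 23900 * 0.053 = 1267  |  7600 * 0.058 = 441 ⇒ total 1708
15–29: 22500 * 0.972 = 21870
30–44: 23900 * 0.967 = 23111
45–59: 7600 * 0.953 = 7243
60–74: 16500 * 0.95 = 15675
Net migration: 15–29 − 340 → 21530; 45–59 + 270 → 7513
→ [1708, 21530, 23111, 7513, 15675]
Period 2:
Births: 21530 * 0.053 = 1141  |  23111 * 0.058 = 1340 ⇒ total 2481
15–29: 1708 * 0.972 = 1660
30–44: 21530 * 0.967 = 20820
45–59: 23111 * 0.953 = 22025
60–74: 7513 * 0.95 = 7137
Net migration: 15–29 − 340 → 1320; 45–59 + 270 → 22295
→ [2481, 1320, 20820, 22295, 7137]
Period 3:
Births: 1320 * 0.053 = 70  |  20820 * 0.058 = 1208 ⇒ total 1278
15–29: 2481 * 0.972 = 2412
30–44: 1320 * 0.967 = 1276
45–59: 20820 * 0.953 = 19841
60–74: 22295 * 0.95 = 21180
Net migration: 15–29 − 340 → 2072; 45–59 + 270 → 20111
→ [1278, 2072, 1276, 20111, 21180]
Total after period 3: 1278 + 2072 + 1276 + 20111 + 21180 = 45917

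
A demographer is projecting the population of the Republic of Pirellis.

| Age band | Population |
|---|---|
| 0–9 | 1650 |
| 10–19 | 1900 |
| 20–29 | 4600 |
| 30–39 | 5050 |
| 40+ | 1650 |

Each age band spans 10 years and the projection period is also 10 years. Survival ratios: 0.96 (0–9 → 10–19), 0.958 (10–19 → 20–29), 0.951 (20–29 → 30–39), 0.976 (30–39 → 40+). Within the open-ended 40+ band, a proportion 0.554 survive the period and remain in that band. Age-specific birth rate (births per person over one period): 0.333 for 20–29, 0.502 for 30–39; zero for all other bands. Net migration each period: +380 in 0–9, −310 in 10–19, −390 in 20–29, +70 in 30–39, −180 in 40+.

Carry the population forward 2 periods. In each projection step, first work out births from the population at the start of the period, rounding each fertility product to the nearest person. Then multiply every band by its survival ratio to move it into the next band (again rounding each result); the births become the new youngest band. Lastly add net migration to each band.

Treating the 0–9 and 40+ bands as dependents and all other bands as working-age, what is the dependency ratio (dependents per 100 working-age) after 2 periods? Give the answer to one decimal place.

After projecting period 1:
Births: 4600 × 0.333 = 1532 ; 5050 × 0.502 = 2535 → 4067
10–19: 1650 × 0.96 = 1584
20–29: 1900 × 0.958 = 1820
30–39: 4600 × 0.951 = 4375
40+: 5050 × 0.976 + 1650 × 0.554 = 4929 + 914 = 5843
Net migration: 0–9 + 380 → 4447; 10–19 − 310 → 1274; 20–29 − 390 → 1430; 30–39 + 70 → 4445; 40+ − 180 → 5663
End of period: [4447, 1274, 1430, 4445, 5663]
After projecting period 2:
Births: 1430 × 0.333 = 476 ; 4445 × 0.502 = 2231 → 2707
10–19: 4447 × 0.96 = 4269
20–29: 1274 × 0.958 = 1220
30–39: 1430 × 0.951 = 1360
40+: 4445 × 0.976 + 5663 × 0.554 = 4338 + 3137 = 7475
Net migration: 0–9 + 380 → 3087; 10–19 − 310 → 3959; 20–29 − 390 → 830; 30–39 + 70 → 1430; 40+ − 180 → 7295
End of period: [3087, 3959, 830, 1430, 7295]
Dependents (band 0–9 + band 40+) = 3087 + 7295 = 10382; working-age = 6219; ratio = 10382/6219 × 100 = 166.9

166.9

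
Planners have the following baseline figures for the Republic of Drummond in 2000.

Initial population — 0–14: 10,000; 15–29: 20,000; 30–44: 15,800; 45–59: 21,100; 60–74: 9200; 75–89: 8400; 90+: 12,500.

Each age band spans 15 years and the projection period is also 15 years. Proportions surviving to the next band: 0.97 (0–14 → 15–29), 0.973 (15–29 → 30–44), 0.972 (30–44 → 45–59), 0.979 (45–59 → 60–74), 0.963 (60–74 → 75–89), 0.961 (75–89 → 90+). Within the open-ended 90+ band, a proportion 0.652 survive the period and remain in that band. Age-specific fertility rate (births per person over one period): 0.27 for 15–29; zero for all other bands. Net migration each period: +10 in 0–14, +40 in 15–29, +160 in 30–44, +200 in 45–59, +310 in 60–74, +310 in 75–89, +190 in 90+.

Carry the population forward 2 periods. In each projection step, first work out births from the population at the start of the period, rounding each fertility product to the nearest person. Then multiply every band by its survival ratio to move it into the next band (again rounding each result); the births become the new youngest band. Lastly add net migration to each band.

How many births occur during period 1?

5400

Numbering the bands 1..7 from youngest to oldest:
— Period 1 —
Births: 20000 * 0.27 = 5400
Band 2: 10000 * 0.97 = 9700
Band 3: 20000 * 0.973 = 19460
Band 4: 15800 * 0.972 = 15358
Band 5: 21100 * 0.979 = 20657
Band 6: 9200 * 0.963 = 8860
Band 7: 8400 * 0.961 + 12500 * 0.652 = 8072 + 8150 = 16222
Net migration: Band 1 + 10 → 5410; Band 2 + 40 → 9740; Band 3 + 160 → 19620; Band 4 + 200 → 15558; Band 5 + 310 → 20967; Band 6 + 310 → 9170; Band 7 + 190 → 16412
End of period: [5410, 9740, 19620, 15558, 20967, 9170, 16412]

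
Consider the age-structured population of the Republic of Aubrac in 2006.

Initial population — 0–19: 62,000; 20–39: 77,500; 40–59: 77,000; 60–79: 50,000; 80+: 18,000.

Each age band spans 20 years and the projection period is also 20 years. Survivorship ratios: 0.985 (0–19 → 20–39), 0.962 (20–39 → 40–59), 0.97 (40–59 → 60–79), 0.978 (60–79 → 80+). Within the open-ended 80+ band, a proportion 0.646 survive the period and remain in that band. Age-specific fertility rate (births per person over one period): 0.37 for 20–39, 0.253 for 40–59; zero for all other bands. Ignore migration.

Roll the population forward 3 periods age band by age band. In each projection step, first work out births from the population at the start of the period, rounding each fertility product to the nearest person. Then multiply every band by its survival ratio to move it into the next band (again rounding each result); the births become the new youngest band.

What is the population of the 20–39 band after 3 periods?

[period 1]
Births: 77500 × 0.37 = 28675, 77000 × 0.253 = 19481 → 48156
20–39: 62000 × 0.985 = 61070
40–59: 77500 × 0.962 = 74555
60–79: 77000 × 0.97 = 74690
80+: 50000 × 0.978 + 18000 × 0.646 = 48900 + 11628 = 60528
→ [48156, 61070, 74555, 74690, 60528]
[period 2]
Births: 61070 × 0.37 = 22596, 74555 × 0.253 = 18862 → 41458
20–39: 48156 × 0.985 = 47434
40–59: 61070 × 0.962 = 58749
60–79: 74555 × 0.97 = 72318
80+: 74690 × 0.978 + 60528 × 0.646 = 73047 + 39101 = 112148
→ [41458, 47434, 58749, 72318, 112148]
[period 3]
Births: 47434 × 0.37 = 17551, 58749 × 0.253 = 14863 → 32414
20–39: 41458 × 0.985 = 40836
40–59: 47434 × 0.962 = 45632
60–79: 58749 × 0.97 = 56987
80+: 72318 × 0.978 + 112148 × 0.646 = 70727 + 72448 = 143175
→ [32414, 40836, 45632, 56987, 143175]

40836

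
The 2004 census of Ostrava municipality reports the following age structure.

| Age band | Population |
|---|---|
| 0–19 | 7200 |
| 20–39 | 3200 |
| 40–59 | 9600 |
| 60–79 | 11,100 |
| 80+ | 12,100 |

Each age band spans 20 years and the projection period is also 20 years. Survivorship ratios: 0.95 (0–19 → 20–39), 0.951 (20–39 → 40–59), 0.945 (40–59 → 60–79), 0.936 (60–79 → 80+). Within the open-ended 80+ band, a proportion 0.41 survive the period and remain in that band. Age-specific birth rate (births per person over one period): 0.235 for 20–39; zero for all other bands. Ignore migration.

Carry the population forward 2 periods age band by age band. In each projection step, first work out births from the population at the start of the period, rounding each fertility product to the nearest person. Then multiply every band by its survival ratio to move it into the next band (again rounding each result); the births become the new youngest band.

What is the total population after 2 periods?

26487

(Bands numbered youngest = 1 to oldest = 5.)
Period 1:
Births: 3200 × 0.235 = 752
Band 2: 7200 × 0.95 = 6840
Band 3: 3200 × 0.951 = 3043
Band 4: 9600 × 0.945 = 9072
Band 5: 11100 × 0.936 + 12100 × 0.41 = 10390 + 4961 = 15351
→ [752, 6840, 3043, 9072, 15351]
Period 2:
Births: 6840 × 0.235 = 1607
Band 2: 752 × 0.95 = 714
Band 3: 6840 × 0.951 = 6505
Band 4: 3043 × 0.945 = 2876
Band 5: 9072 × 0.936 + 15351 × 0.41 = 8491 + 6294 = 14785
→ [1607, 714, 6505, 2876, 14785]
Total after period 2: 1607 + 714 + 6505 + 2876 + 14785 = 26487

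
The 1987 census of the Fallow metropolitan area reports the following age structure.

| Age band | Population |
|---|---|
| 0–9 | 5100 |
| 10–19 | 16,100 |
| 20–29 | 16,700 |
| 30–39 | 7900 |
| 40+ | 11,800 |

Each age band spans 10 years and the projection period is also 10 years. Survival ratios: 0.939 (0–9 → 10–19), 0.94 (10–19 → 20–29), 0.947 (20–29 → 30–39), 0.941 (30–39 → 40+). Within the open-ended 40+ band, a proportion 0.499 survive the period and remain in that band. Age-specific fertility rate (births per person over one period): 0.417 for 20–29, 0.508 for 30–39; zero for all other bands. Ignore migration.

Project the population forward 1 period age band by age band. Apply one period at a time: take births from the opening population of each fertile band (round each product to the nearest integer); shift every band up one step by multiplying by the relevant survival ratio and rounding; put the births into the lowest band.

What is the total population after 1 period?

— Period 1 —
Births: 16700 × 0.417 = 6964  |  7900 × 0.508 = 4013 → 10977
10–19: 5100 × 0.939 = 4789
20–29: 16100 × 0.94 = 15134
30–39: 16700 × 0.947 = 15815
40+: 7900 × 0.941 + 11800 × 0.499 = 7434 + 5888 = 13322
→ [10977, 4789, 15134, 15815, 13322]
Total after period 1: 10977 + 4789 + 15134 + 15815 + 13322 = 60037

60037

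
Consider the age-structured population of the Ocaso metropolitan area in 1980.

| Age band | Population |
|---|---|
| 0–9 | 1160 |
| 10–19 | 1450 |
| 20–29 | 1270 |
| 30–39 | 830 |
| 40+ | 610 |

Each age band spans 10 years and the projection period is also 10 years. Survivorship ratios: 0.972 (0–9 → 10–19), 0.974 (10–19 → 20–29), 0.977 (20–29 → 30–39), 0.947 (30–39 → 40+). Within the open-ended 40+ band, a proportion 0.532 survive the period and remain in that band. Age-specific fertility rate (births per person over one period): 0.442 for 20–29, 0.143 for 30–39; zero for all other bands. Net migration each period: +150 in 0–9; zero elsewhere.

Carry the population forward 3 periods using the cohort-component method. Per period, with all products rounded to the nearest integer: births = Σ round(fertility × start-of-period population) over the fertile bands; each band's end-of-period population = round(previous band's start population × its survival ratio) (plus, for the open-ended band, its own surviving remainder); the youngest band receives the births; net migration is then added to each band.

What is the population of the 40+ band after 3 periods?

2247

Numbering the groups 1..5 from youngest to oldest:
After projecting period 1:
Births: 1270 × 0.442 = 561  |  830 × 0.143 = 119 → 680
Group 2: 1160 × 0.972 = 1128
Group 3: 1450 × 0.974 = 1412
Group 4: 1270 × 0.977 = 1241
Group 5: 830 × 0.947 + 610 × 0.532 = 786 + 325 = 1111
Net migration: Group 1 + 150 → 830
→ [830, 1128, 1412, 1241, 1111]
After projecting period 2:
Births: 1412 × 0.442 = 624  |  1241 × 0.143 = 177 → 801
Group 2: 830 × 0.972 = 807
Group 3: 1128 × 0.974 = 1099
Group 4: 1412 × 0.977 = 1380
Group 5: 1241 × 0.947 + 1111 × 0.532 = 1175 + 591 = 1766
Net migration: Group 1 + 150 → 951
→ [951, 807, 1099, 1380, 1766]
After projecting period 3:
Births: 1099 × 0.442 = 486  |  1380 × 0.143 = 197 → 683
Group 2: 951 × 0.972 = 924
Group 3: 807 × 0.974 = 786
Group 4: 1099 × 0.977 = 1074
Group 5: 1380 × 0.947 + 1766 × 0.532 = 1307 + 940 = 2247
Net migration: Group 1 + 150 → 833
→ [833, 924, 786, 1074, 2247]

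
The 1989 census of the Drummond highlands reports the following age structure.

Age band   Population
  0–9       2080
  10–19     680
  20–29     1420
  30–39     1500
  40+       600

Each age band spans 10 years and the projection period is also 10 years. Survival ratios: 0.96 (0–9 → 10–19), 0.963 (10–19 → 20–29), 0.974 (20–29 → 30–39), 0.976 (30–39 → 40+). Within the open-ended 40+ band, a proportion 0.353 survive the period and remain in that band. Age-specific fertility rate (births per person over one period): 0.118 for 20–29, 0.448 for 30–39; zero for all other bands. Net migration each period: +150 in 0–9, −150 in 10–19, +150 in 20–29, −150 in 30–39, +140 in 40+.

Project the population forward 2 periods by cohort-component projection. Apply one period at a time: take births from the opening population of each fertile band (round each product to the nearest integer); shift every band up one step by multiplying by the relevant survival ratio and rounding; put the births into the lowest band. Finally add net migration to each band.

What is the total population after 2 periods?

— Period 1 —
Births: 1420 × 0.118 = 168 ; 1500 × 0.448 = 672 ⇒ total 840
10–19: 2080 × 0.96 = 1997
20–29: 680 × 0.963 = 655
30–39: 1420 × 0.974 = 1383
40+: 1500 × 0.976 + 600 × 0.353 = 1464 + 212 = 1676
Net migration: 0–9 + 150 → 990; 10–19 − 150 → 1847; 20–29 + 150 → 805; 30–39 − 150 → 1233; 40+ + 140 → 1816
→ [990, 1847, 805, 1233, 1816]
— Period 2 —
Births: 805 × 0.118 = 95 ; 1233 × 0.448 = 552 ⇒ total 647
10–19: 990 × 0.96 = 950
20–29: 1847 × 0.963 = 1779
30–39: 805 × 0.974 = 784
40+: 1233 × 0.976 + 1816 × 0.353 = 1203 + 641 = 1844
Net migration: 0–9 + 150 → 797; 10–19 − 150 → 800; 20–29 + 150 → 1929; 30–39 − 150 → 634; 40+ + 140 → 1984
→ [797, 800, 1929, 634, 1984]
Total after period 2: 797 + 800 + 1929 + 634 + 1984 = 6144

6144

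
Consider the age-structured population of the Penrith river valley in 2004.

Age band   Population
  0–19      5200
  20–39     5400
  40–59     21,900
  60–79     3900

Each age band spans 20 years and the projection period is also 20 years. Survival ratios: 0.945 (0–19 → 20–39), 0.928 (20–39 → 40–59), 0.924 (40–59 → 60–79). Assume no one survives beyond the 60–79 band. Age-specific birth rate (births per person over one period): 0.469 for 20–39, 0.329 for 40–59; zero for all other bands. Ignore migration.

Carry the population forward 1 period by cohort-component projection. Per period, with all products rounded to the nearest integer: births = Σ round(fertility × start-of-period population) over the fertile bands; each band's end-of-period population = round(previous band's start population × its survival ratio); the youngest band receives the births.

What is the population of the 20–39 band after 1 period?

4914

Call the bands 1 to 4, youngest first.
Period 1:
Births: 5400 * 0.469 = 2533 ; 21900 * 0.329 = 7205 ⇒ total 9738
Band 2: 5200 * 0.945 = 4914
Band 3: 5400 * 0.928 = 5011
Band 4: 21900 * 0.924 = 20236
End of period: [9738, 4914, 5011, 20236]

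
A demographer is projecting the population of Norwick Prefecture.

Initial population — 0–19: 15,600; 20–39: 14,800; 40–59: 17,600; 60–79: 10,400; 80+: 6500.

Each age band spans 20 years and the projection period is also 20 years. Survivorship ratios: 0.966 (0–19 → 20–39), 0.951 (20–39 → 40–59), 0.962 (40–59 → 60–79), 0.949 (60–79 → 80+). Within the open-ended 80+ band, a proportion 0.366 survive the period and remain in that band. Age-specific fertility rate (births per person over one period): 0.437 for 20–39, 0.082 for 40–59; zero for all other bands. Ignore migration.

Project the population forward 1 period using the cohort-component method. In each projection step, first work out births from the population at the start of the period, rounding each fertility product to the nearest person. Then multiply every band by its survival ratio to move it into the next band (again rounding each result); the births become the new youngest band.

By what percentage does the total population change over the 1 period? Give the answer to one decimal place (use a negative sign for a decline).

(Bands numbered youngest = 1 to oldest = 5.)
— Period 1 —
Births: 14800 * 0.437 = 6468 ; 17600 * 0.082 = 1443 → 7911
Band 2: 15600 * 0.966 = 15070
Band 3: 14800 * 0.951 = 14075
Band 4: 17600 * 0.962 = 16931
Band 5: 10400 * 0.949 + 6500 * 0.366 = 9870 + 2379 = 12249
Population now: 0–19=7911, 20–39=15070, 40–59=14075, 60–79=16931, 80+=12249
Total: 64900 → 66236; change = 1336; percentage change = 2.1%

2.1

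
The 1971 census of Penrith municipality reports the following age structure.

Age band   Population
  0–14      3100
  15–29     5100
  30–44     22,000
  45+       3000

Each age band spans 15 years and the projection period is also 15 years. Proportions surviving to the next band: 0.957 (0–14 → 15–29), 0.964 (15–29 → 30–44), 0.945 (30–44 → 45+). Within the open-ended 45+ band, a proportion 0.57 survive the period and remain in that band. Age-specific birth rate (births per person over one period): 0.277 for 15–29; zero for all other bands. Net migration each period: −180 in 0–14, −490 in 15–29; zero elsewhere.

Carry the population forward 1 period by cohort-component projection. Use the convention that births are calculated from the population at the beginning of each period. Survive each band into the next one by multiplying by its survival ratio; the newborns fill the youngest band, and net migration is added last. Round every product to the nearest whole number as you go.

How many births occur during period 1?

1413

— Period 1 —
Births: 5100 * 0.277 = 1413
15–29: 3100 * 0.957 = 2967
30–44: 5100 * 0.964 = 4916
45+: 22000 * 0.945 + 3000 * 0.57 = 20790 + 1710 = 22500
Net migration: 0–14 − 180 → 1233; 15–29 − 490 → 2477
→ [1233, 2477, 4916, 22500]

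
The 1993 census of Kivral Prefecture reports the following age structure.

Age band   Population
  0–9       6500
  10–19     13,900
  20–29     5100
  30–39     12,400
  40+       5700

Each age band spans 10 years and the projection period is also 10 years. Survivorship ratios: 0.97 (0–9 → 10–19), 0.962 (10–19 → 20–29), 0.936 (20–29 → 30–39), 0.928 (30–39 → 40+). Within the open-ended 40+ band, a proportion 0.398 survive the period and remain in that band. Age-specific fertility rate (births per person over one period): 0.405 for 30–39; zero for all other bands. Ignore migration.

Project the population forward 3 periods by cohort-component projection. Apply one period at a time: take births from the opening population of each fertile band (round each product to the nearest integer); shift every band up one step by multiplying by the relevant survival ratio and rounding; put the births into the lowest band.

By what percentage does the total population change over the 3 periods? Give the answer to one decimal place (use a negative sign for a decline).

[period 1]
Births: 12400 × 0.405 = 5022
10–19: 6500 × 0.97 = 6305
20–29: 13900 × 0.962 = 13372
30–39: 5100 × 0.936 = 4774
40+: 12400 × 0.928 + 5700 × 0.398 = 11507 + 2269 = 13776
End of period: [5022, 6305, 13372, 4774, 13776]
[period 2]
Births: 4774 × 0.405 = 1933
10–19: 5022 × 0.97 = 4871
20–29: 6305 × 0.962 = 6065
30–39: 13372 × 0.936 = 12516
40+: 4774 × 0.928 + 13776 × 0.398 = 4430 + 5483 = 9913
End of period: [1933, 4871, 6065, 12516, 9913]
[period 3]
Births: 12516 × 0.405 = 5069
10–19: 1933 × 0.97 = 1875
20–29: 4871 × 0.962 = 4686
30–39: 6065 × 0.936 = 5677
40+: 12516 × 0.928 + 9913 × 0.398 = 11615 + 3945 = 15560
End of period: [5069, 1875, 4686, 5677, 15560]
Total: 43600 → 32867; change = -10733; percentage change = -24.6%

-24.6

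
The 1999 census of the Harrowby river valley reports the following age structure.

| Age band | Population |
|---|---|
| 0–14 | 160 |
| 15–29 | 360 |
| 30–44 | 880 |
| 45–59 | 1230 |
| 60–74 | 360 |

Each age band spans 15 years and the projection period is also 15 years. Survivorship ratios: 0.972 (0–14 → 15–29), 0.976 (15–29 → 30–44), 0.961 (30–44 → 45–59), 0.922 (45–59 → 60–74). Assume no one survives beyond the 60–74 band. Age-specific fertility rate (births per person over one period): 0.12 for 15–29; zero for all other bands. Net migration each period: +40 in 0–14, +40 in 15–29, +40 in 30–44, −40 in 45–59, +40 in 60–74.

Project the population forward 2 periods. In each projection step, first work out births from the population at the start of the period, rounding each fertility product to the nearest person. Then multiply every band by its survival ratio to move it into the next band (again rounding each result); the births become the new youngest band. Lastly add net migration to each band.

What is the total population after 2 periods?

1535

Let group 1 be 0–14 through group 5 = 60–74.
— Period 1 —
Births: 360 * 0.12 = 43
Group 2: 160 * 0.972 = 156
Group 3: 360 * 0.976 = 351
Group 4: 880 * 0.961 = 846
Group 5: 1230 * 0.922 = 1134
Net migration: Group 1 + 40 → 83; Group 2 + 40 → 196; Group 3 + 40 → 391; Group 4 − 40 → 806; Group 5 + 40 → 1174
Giving 83 / 196 / 391 / 806 / 1174.
— Period 2 —
Births: 196 * 0.12 = 24
Group 2: 83 * 0.972 = 81
Group 3: 196 * 0.976 = 191
Group 4: 391 * 0.961 = 376
Group 5: 806 * 0.922 = 743
Net migration: Group 1 + 40 → 64; Group 2 + 40 → 121; Group 3 + 40 → 231; Group 4 − 40 → 336; Group 5 + 40 → 783
Giving 64 / 121 / 231 / 336 / 783.
Total after period 2: 64 + 121 + 231 + 336 + 783 = 1535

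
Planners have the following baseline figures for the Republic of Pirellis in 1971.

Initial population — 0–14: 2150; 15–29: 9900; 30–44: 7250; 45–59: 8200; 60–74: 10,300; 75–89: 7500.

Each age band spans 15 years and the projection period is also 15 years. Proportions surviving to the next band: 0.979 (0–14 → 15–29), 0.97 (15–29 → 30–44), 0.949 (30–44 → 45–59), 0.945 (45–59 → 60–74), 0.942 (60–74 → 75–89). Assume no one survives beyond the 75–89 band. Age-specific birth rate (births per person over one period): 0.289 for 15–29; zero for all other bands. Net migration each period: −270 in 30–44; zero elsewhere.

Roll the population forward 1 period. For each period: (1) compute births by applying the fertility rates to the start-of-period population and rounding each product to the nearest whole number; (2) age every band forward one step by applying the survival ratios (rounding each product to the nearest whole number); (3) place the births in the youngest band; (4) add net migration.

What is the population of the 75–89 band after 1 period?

9703

Period 1.
Births: 9900 × 0.289 = 2861
15–29: 2150 × 0.979 = 2105
30–44: 9900 × 0.97 = 9603
45–59: 7250 × 0.949 = 6880
60–74: 8200 × 0.945 = 7749
75–89: 10300 × 0.942 = 9703
Net migration: 30–44 − 270 → 9333
→ [2861, 2105, 9333, 6880, 7749, 9703]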